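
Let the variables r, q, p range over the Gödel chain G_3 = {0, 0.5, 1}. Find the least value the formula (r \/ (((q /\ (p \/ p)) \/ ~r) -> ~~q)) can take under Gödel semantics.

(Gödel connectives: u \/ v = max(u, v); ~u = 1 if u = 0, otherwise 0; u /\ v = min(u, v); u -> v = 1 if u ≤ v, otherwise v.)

The minimum is attained at r = 0, q = 0, p = 0:
  (p \/ p) = max(0, 0) = 0
  (q /\ (p \/ p)) = min(0, 0) = 0
  ~r: Gödel ¬ of 0 = 1 (operand is 0)
  ((q /\ (p \/ p)) \/ ~r) = max(0, 1) = 1
  ~q: Gödel ¬ of 0 = 1 (operand is 0)
  ~~q: Gödel ¬ of 1 = 0 (operand ≠ 0)
  (((q /\ (p \/ p)) \/ ~r) -> ~~q): 1 > 0, so result = 0
  (r \/ (((q /\ (p \/ p)) \/ ~r) -> ~~q)) = max(0, 0) = 0
Checking all 27 assignments confirms none give a value below 0.00.

0.00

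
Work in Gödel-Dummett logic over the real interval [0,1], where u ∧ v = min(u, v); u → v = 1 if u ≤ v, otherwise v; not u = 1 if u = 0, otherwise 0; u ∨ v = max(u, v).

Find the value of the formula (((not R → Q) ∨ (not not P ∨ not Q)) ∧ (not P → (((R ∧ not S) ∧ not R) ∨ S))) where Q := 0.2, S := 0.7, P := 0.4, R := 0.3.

1.00

not R: Gödel ¬ of 0.3 = 0 (operand ≠ 0)
(not R → Q): 0 ≤ 0.2, so result = 1
not P: Gödel ¬ of 0.4 = 0 (operand ≠ 0)
not not P: Gödel ¬ of 0 = 1 (operand is 0)
not Q: Gödel ¬ of 0.2 = 0 (operand ≠ 0)
(not not P ∨ not Q) = max(1, 0) = 1
((not R → Q) ∨ (not not P ∨ not Q)) = max(1, 1) = 1
not P: Gödel ¬ of 0.4 = 0 (operand ≠ 0)
not S: Gödel ¬ of 0.7 = 0 (operand ≠ 0)
(R ∧ not S) = min(0.3, 0) = 0
not R: Gödel ¬ of 0.3 = 0 (operand ≠ 0)
((R ∧ not S) ∧ not R) = min(0, 0) = 0
(((R ∧ not S) ∧ not R) ∨ S) = max(0, 0.7) = 0.7
(not P → (((R ∧ not S) ∧ not R) ∨ S)): 0 ≤ 0.7, so result = 1
(((not R → Q) ∨ (not not P ∨ not Q)) ∧ (not P → (((R ∧ not S) ∧ not R) ∨ S))) = min(1, 1) = 1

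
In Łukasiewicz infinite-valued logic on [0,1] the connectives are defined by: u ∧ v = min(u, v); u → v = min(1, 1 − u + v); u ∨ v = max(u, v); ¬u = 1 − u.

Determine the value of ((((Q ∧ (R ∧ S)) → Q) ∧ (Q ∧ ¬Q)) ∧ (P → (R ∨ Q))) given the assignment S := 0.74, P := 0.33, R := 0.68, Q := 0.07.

(R ∧ S) = min(0.68, 0.74) = 0.68
(Q ∧ (R ∧ S)) = min(0.07, 0.68) = 0.07
((Q ∧ (R ∧ S)) → Q): min(1, 1 − 0.07 + 0.07) = 1
¬Q: Łukasiewicz ¬ gives 1 − 0.07 = 0.93
(Q ∧ ¬Q) = min(0.07, 0.93) = 0.07
(((Q ∧ (R ∧ S)) → Q) ∧ (Q ∧ ¬Q)) = min(1, 0.07) = 0.07
(R ∨ Q) = max(0.68, 0.07) = 0.68
(P → (R ∨ Q)): min(1, 1 − 0.33 + 0.68) = 1
((((Q ∧ (R ∧ S)) → Q) ∧ (Q ∧ ¬Q)) ∧ (P → (R ∨ Q))) = min(0.07, 1) = 0.07

0.07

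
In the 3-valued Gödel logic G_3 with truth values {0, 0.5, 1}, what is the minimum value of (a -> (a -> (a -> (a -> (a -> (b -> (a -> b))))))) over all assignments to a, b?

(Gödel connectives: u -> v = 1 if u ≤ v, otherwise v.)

Every assignment gives 1. For instance at a = 0, b = 0:
  (a -> b): 0 ≤ 0, so result = 1
  (b -> (a -> b)): 0 ≤ 1, so result = 1
  (a -> (b -> (a -> b))): 0 ≤ 1, so result = 1
  (a -> (a -> (b -> (a -> b)))): 0 ≤ 1, so result = 1
  (a -> (a -> (a -> (b -> (a -> b))))): 0 ≤ 1, so result = 1
  (a -> (a -> (a -> (a -> (b -> (a -> b)))))): 0 ≤ 1, so result = 1
  (a -> (a -> (a -> (a -> (a -> (b -> (a -> b))))))): 0 ≤ 1, so result = 1
All 9 assignments give value 1 — the formula is a G_3-tautology.

1.00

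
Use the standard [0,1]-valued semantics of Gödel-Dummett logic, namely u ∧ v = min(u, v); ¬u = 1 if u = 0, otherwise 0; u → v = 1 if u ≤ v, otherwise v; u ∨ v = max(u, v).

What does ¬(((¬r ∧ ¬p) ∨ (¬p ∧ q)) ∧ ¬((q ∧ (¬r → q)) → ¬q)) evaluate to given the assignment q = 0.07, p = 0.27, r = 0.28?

1.00

¬r: Gödel ¬ of 0.28 = 0 (operand ≠ 0)
¬p: Gödel ¬ of 0.27 = 0 (operand ≠ 0)
(¬r ∧ ¬p) = min(0, 0) = 0
¬p: Gödel ¬ of 0.27 = 0 (operand ≠ 0)
(¬p ∧ q) = min(0, 0.07) = 0
((¬r ∧ ¬p) ∨ (¬p ∧ q)) = max(0, 0) = 0
¬r: Gödel ¬ of 0.28 = 0 (operand ≠ 0)
(¬r → q): 0 ≤ 0.07, so result = 1
(q ∧ (¬r → q)) = min(0.07, 1) = 0.07
¬q: Gödel ¬ of 0.07 = 0 (operand ≠ 0)
((q ∧ (¬r → q)) → ¬q): 0.07 > 0, so result = 0
¬((q ∧ (¬r → q)) → ¬q): Gödel ¬ of 0 = 1 (operand is 0)
(((¬r ∧ ¬p) ∨ (¬p ∧ q)) ∧ ¬((q ∧ (¬r → q)) → ¬q)) = min(0, 1) = 0
¬(((¬r ∧ ¬p) ∨ (¬p ∧ q)) ∧ ¬((q ∧ (¬r → q)) → ¬q)): Gödel ¬ of 0 = 1 (operand is 0)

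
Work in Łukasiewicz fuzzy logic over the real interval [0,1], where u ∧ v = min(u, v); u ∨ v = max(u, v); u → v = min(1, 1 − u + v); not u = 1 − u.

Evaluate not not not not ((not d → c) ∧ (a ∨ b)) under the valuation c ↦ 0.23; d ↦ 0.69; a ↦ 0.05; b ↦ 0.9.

not d: Łukasiewicz ¬ gives 1 − 0.69 = 0.31
(not d → c): min(1, 1 − 0.31 + 0.23) = 0.92
(a ∨ b) = max(0.05, 0.9) = 0.9
((not d → c) ∧ (a ∨ b)) = min(0.92, 0.9) = 0.9
not ((not d → c) ∧ (a ∨ b)): Łukasiewicz ¬ gives 1 − 0.9 = 0.1
not not ((not d → c) ∧ (a ∨ b)): Łukasiewicz ¬ gives 1 − 0.1 = 0.9
not not not ((not d → c) ∧ (a ∨ b)): Łukasiewicz ¬ gives 1 − 0.9 = 0.1
not not not not ((not d → c) ∧ (a ∨ b)): Łukasiewicz ¬ gives 1 − 0.1 = 0.9

0.90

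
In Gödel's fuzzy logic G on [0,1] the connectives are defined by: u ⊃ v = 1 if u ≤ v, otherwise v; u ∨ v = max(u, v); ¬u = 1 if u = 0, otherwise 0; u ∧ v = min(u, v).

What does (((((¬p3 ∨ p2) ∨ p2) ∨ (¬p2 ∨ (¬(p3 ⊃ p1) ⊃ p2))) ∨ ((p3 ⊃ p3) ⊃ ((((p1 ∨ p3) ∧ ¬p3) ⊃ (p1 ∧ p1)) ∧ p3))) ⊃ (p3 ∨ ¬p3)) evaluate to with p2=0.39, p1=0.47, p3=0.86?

0.86

¬p3: Gödel ¬ of 0.86 = 0 (operand ≠ 0)
(¬p3 ∨ p2) = max(0, 0.39) = 0.39
((¬p3 ∨ p2) ∨ p2) = max(0.39, 0.39) = 0.39
¬p2: Gödel ¬ of 0.39 = 0 (operand ≠ 0)
(p3 ⊃ p1): 0.86 > 0.47, so result = 0.47
¬(p3 ⊃ p1): Gödel ¬ of 0.47 = 0 (operand ≠ 0)
(¬(p3 ⊃ p1) ⊃ p2): 0 ≤ 0.39, so result = 1
(¬p2 ∨ (¬(p3 ⊃ p1) ⊃ p2)) = max(0, 1) = 1
(((¬p3 ∨ p2) ∨ p2) ∨ (¬p2 ∨ (¬(p3 ⊃ p1) ⊃ p2))) = max(0.39, 1) = 1
(p3 ⊃ p3): 0.86 ≤ 0.86, so result = 1
(p1 ∨ p3) = max(0.47, 0.86) = 0.86
¬p3: Gödel ¬ of 0.86 = 0 (operand ≠ 0)
((p1 ∨ p3) ∧ ¬p3) = min(0.86, 0) = 0
(p1 ∧ p1) = min(0.47, 0.47) = 0.47
(((p1 ∨ p3) ∧ ¬p3) ⊃ (p1 ∧ p1)): 0 ≤ 0.47, so result = 1
((((p1 ∨ p3) ∧ ¬p3) ⊃ (p1 ∧ p1)) ∧ p3) = min(1, 0.86) = 0.86
((p3 ⊃ p3) ⊃ ((((p1 ∨ p3) ∧ ¬p3) ⊃ (p1 ∧ p1)) ∧ p3)): 1 > 0.86, so result = 0.86
((((¬p3 ∨ p2) ∨ p2) ∨ (¬p2 ∨ (¬(p3 ⊃ p1) ⊃ p2))) ∨ ((p3 ⊃ p3) ⊃ ((((p1 ∨ p3) ∧ ¬p3) ⊃ (p1 ∧ p1)) ∧ p3))) = max(1, 0.86) = 1
¬p3: Gödel ¬ of 0.86 = 0 (operand ≠ 0)
(p3 ∨ ¬p3) = max(0.86, 0) = 0.86
(((((¬p3 ∨ p2) ∨ p2) ∨ (¬p2 ∨ (¬(p3 ⊃ p1) ⊃ p2))) ∨ ((p3 ⊃ p3) ⊃ ((((p1 ∨ p3) ∧ ¬p3) ⊃ (p1 ∧ p1)) ∧ p3))) ⊃ (p3 ∨ ¬p3)): 1 > 0.86, so result = 0.86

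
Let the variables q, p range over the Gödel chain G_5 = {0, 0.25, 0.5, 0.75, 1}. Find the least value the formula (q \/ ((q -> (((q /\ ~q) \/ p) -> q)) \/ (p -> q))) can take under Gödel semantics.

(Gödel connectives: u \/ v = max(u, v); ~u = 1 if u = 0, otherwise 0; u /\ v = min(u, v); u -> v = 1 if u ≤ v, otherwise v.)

1.00

Every assignment gives 1. For instance at q = 0, p = 0:
  ~q: Gödel ¬ of 0 = 1 (operand is 0)
  (q /\ ~q) = min(0, 1) = 0
  ((q /\ ~q) \/ p) = max(0, 0) = 0
  (((q /\ ~q) \/ p) -> q): 0 ≤ 0, so result = 1
  (q -> (((q /\ ~q) \/ p) -> q)): 0 ≤ 1, so result = 1
  (p -> q): 0 ≤ 0, so result = 1
  ((q -> (((q /\ ~q) \/ p) -> q)) \/ (p -> q)) = max(1, 1) = 1
  (q \/ ((q -> (((q /\ ~q) \/ p) -> q)) \/ (p -> q))) = max(0, 1) = 1
All 25 assignments give value 1 — the formula is a G_5-tautology.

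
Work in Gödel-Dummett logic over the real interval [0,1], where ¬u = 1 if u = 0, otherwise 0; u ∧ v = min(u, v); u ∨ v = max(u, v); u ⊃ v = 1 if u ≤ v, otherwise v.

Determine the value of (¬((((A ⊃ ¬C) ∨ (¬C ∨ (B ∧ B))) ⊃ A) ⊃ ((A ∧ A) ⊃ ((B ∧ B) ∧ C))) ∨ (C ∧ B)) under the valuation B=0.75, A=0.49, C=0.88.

0.75

¬C: Gödel ¬ of 0.88 = 0 (operand ≠ 0)
(A ⊃ ¬C): 0.49 > 0, so result = 0
¬C: Gödel ¬ of 0.88 = 0 (operand ≠ 0)
(B ∧ B) = min(0.75, 0.75) = 0.75
(¬C ∨ (B ∧ B)) = max(0, 0.75) = 0.75
((A ⊃ ¬C) ∨ (¬C ∨ (B ∧ B))) = max(0, 0.75) = 0.75
(((A ⊃ ¬C) ∨ (¬C ∨ (B ∧ B))) ⊃ A): 0.75 > 0.49, so result = 0.49
(A ∧ A) = min(0.49, 0.49) = 0.49
(B ∧ B) = min(0.75, 0.75) = 0.75
((B ∧ B) ∧ C) = min(0.75, 0.88) = 0.75
((A ∧ A) ⊃ ((B ∧ B) ∧ C)): 0.49 ≤ 0.75, so result = 1
((((A ⊃ ¬C) ∨ (¬C ∨ (B ∧ B))) ⊃ A) ⊃ ((A ∧ A) ⊃ ((B ∧ B) ∧ C))): 0.49 ≤ 1, so result = 1
¬((((A ⊃ ¬C) ∨ (¬C ∨ (B ∧ B))) ⊃ A) ⊃ ((A ∧ A) ⊃ ((B ∧ B) ∧ C))): Gödel ¬ of 1 = 0 (operand ≠ 0)
(C ∧ B) = min(0.88, 0.75) = 0.75
(¬((((A ⊃ ¬C) ∨ (¬C ∨ (B ∧ B))) ⊃ A) ⊃ ((A ∧ A) ⊃ ((B ∧ B) ∧ C))) ∨ (C ∧ B)) = max(0, 0.75) = 0.75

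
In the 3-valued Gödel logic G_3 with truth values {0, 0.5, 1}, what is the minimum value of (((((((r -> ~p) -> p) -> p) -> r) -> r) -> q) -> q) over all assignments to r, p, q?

The minimum is attained at r = 0.5, p = 0.5, q = 0.5:
  ~p: Gödel ¬ of 0.5 = 0 (operand ≠ 0)
  (r -> ~p): 0.5 > 0, so result = 0
  ((r -> ~p) -> p): 0 ≤ 0.5, so result = 1
  (((r -> ~p) -> p) -> p): 1 > 0.5, so result = 0.5
  ((((r -> ~p) -> p) -> p) -> r): 0.5 ≤ 0.5, so result = 1
  (((((r -> ~p) -> p) -> p) -> r) -> r): 1 > 0.5, so result = 0.5
  ((((((r -> ~p) -> p) -> p) -> r) -> r) -> q): 0.5 ≤ 0.5, so result = 1
  (((((((r -> ~p) -> p) -> p) -> r) -> r) -> q) -> q): 1 > 0.5, so result = 0.5
Checking all 27 assignments confirms none give a value below 0.50.

0.50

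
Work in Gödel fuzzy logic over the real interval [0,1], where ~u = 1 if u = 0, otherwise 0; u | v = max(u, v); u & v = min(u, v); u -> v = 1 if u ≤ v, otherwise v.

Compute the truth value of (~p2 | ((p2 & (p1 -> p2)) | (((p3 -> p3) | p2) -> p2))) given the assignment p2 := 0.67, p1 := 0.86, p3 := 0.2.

~p2: Gödel ¬ of 0.67 = 0 (operand ≠ 0)
(p1 -> p2): 0.86 > 0.67, so result = 0.67
(p2 & (p1 -> p2)) = min(0.67, 0.67) = 0.67
(p3 -> p3): 0.2 ≤ 0.2, so result = 1
((p3 -> p3) | p2) = max(1, 0.67) = 1
(((p3 -> p3) | p2) -> p2): 1 > 0.67, so result = 0.67
((p2 & (p1 -> p2)) | (((p3 -> p3) | p2) -> p2)) = max(0.67, 0.67) = 0.67
(~p2 | ((p2 & (p1 -> p2)) | (((p3 -> p3) | p2) -> p2))) = max(0, 0.67) = 0.67

0.67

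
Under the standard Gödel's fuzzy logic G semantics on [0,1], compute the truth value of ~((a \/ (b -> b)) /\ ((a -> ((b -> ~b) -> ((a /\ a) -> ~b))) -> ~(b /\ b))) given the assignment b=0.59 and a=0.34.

(b -> b): 0.59 ≤ 0.59, so result = 1
(a \/ (b -> b)) = max(0.34, 1) = 1
~b: Gödel ¬ of 0.59 = 0 (operand ≠ 0)
(b -> ~b): 0.59 > 0, so result = 0
(a /\ a) = min(0.34, 0.34) = 0.34
~b: Gödel ¬ of 0.59 = 0 (operand ≠ 0)
((a /\ a) -> ~b): 0.34 > 0, so result = 0
((b -> ~b) -> ((a /\ a) -> ~b)): 0 ≤ 0, so result = 1
(a -> ((b -> ~b) -> ((a /\ a) -> ~b))): 0.34 ≤ 1, so result = 1
(b /\ b) = min(0.59, 0.59) = 0.59
~(b /\ b): Gödel ¬ of 0.59 = 0 (operand ≠ 0)
((a -> ((b -> ~b) -> ((a /\ a) -> ~b))) -> ~(b /\ b)): 1 > 0, so result = 0
((a \/ (b -> b)) /\ ((a -> ((b -> ~b) -> ((a /\ a) -> ~b))) -> ~(b /\ b))) = min(1, 0) = 0
~((a \/ (b -> b)) /\ ((a -> ((b -> ~b) -> ((a /\ a) -> ~b))) -> ~(b /\ b))): Gödel ¬ of 0 = 1 (operand is 0)

1.00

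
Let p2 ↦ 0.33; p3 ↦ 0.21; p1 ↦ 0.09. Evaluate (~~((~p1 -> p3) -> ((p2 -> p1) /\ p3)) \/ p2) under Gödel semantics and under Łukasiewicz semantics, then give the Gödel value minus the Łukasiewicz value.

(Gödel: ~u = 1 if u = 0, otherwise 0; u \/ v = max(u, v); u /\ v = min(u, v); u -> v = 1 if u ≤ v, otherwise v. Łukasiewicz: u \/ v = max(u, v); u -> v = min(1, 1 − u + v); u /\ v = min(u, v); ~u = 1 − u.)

Gödel evaluation:
  ~p1: Gödel ¬ of 0.09 = 0 (operand ≠ 0)
  (~p1 -> p3): 0 ≤ 0.21, so result = 1
  (p2 -> p1): 0.33 > 0.09, so result = 0.09
  ((p2 -> p1) /\ p3) = min(0.09, 0.21) = 0.09
  ((~p1 -> p3) -> ((p2 -> p1) /\ p3)): 1 > 0.09, so result = 0.09
  ~((~p1 -> p3) -> ((p2 -> p1) /\ p3)): Gödel ¬ of 0.09 = 0 (operand ≠ 0)
  ~~((~p1 -> p3) -> ((p2 -> p1) /\ p3)): Gödel ¬ of 0 = 1 (operand is 0)
  (~~((~p1 -> p3) -> ((p2 -> p1) /\ p3)) \/ p2) = max(1, 0.33) = 1
  Gödel value = 1
Łukasiewicz evaluation:
  ~p1: Łukasiewicz ¬ gives 1 − 0.09 = 0.91
  (~p1 -> p3): min(1, 1 − 0.91 + 0.21) = 0.3
  (p2 -> p1): min(1, 1 − 0.33 + 0.09) = 0.76
  ((p2 -> p1) /\ p3) = min(0.76, 0.21) = 0.21
  ((~p1 -> p3) -> ((p2 -> p1) /\ p3)): min(1, 1 − 0.3 + 0.21) = 0.91
  ~((~p1 -> p3) -> ((p2 -> p1) /\ p3)): Łukasiewicz ¬ gives 1 − 0.91 = 0.09
  ~~((~p1 -> p3) -> ((p2 -> p1) /\ p3)): Łukasiewicz ¬ gives 1 − 0.09 = 0.91
  (~~((~p1 -> p3) -> ((p2 -> p1) /\ p3)) \/ p2) = max(0.91, 0.33) = 0.91
  Łukasiewicz value = 0.91
Difference: 1 − 0.91 = 0.09

0.09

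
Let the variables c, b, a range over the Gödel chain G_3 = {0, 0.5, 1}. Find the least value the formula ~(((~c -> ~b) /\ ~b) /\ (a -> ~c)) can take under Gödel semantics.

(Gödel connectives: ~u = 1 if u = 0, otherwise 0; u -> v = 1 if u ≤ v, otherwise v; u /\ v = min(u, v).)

The minimum is attained at c = 0, b = 0, a = 0:
  ~c: Gödel ¬ of 0 = 1 (operand is 0)
  ~b: Gödel ¬ of 0 = 1 (operand is 0)
  (~c -> ~b): 1 ≤ 1, so result = 1
  ~b: Gödel ¬ of 0 = 1 (operand is 0)
  ((~c -> ~b) /\ ~b) = min(1, 1) = 1
  ~c: Gödel ¬ of 0 = 1 (operand is 0)
  (a -> ~c): 0 ≤ 1, so result = 1
  (((~c -> ~b) /\ ~b) /\ (a -> ~c)) = min(1, 1) = 1
  ~(((~c -> ~b) /\ ~b) /\ (a -> ~c)): Gödel ¬ of 1 = 0 (operand ≠ 0)
Checking all 27 assignments confirms none give a value below 0.00.

0.00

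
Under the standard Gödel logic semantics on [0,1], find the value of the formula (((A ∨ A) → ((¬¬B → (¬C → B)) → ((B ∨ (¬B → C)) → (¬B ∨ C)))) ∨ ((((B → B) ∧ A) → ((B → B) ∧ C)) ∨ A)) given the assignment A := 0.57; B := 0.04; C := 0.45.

(A ∨ A) = max(0.57, 0.57) = 0.57
¬B: Gödel ¬ of 0.04 = 0 (operand ≠ 0)
¬¬B: Gödel ¬ of 0 = 1 (operand is 0)
¬C: Gödel ¬ of 0.45 = 0 (operand ≠ 0)
(¬C → B): 0 ≤ 0.04, so result = 1
(¬¬B → (¬C → B)): 1 ≤ 1, so result = 1
¬B: Gödel ¬ of 0.04 = 0 (operand ≠ 0)
(¬B → C): 0 ≤ 0.45, so result = 1
(B ∨ (¬B → C)) = max(0.04, 1) = 1
¬B: Gödel ¬ of 0.04 = 0 (operand ≠ 0)
(¬B ∨ C) = max(0, 0.45) = 0.45
((B ∨ (¬B → C)) → (¬B ∨ C)): 1 > 0.45, so result = 0.45
((¬¬B → (¬C → B)) → ((B ∨ (¬B → C)) → (¬B ∨ C))): 1 > 0.45, so result = 0.45
((A ∨ A) → ((¬¬B → (¬C → B)) → ((B ∨ (¬B → C)) → (¬B ∨ C)))): 0.57 > 0.45, so result = 0.45
(B → B): 0.04 ≤ 0.04, so result = 1
((B → B) ∧ A) = min(1, 0.57) = 0.57
(B → B): 0.04 ≤ 0.04, so result = 1
((B → B) ∧ C) = min(1, 0.45) = 0.45
(((B → B) ∧ A) → ((B → B) ∧ C)): 0.57 > 0.45, so result = 0.45
((((B → B) ∧ A) → ((B → B) ∧ C)) ∨ A) = max(0.45, 0.57) = 0.57
(((A ∨ A) → ((¬¬B → (¬C → B)) → ((B ∨ (¬B → C)) → (¬B ∨ C)))) ∨ ((((B → B) ∧ A) → ((B → B) ∧ C)) ∨ A)) = max(0.45, 0.57) = 0.57

0.57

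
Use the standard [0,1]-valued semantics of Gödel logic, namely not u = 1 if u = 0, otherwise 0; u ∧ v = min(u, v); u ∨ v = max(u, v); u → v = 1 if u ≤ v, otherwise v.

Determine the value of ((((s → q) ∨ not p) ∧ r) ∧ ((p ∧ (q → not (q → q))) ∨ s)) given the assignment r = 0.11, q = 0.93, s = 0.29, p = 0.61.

(s → q): 0.29 ≤ 0.93, so result = 1
not p: Gödel ¬ of 0.61 = 0 (operand ≠ 0)
((s → q) ∨ not p) = max(1, 0) = 1
(((s → q) ∨ not p) ∧ r) = min(1, 0.11) = 0.11
(q → q): 0.93 ≤ 0.93, so result = 1
not (q → q): Gödel ¬ of 1 = 0 (operand ≠ 0)
(q → not (q → q)): 0.93 > 0, so result = 0
(p ∧ (q → not (q → q))) = min(0.61, 0) = 0
((p ∧ (q → not (q → q))) ∨ s) = max(0, 0.29) = 0.29
((((s → q) ∨ not p) ∧ r) ∧ ((p ∧ (q → not (q → q))) ∨ s)) = min(0.11, 0.29) = 0.11

0.11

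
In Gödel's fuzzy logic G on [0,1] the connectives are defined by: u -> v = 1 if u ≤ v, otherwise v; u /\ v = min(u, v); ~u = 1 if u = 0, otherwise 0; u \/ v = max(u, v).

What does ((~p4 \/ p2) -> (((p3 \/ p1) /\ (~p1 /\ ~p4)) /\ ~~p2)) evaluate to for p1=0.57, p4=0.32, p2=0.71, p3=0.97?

0.00

~p4: Gödel ¬ of 0.32 = 0 (operand ≠ 0)
(~p4 \/ p2) = max(0, 0.71) = 0.71
(p3 \/ p1) = max(0.97, 0.57) = 0.97
~p1: Gödel ¬ of 0.57 = 0 (operand ≠ 0)
~p4: Gödel ¬ of 0.32 = 0 (operand ≠ 0)
(~p1 /\ ~p4) = min(0, 0) = 0
((p3 \/ p1) /\ (~p1 /\ ~p4)) = min(0.97, 0) = 0
~p2: Gödel ¬ of 0.71 = 0 (operand ≠ 0)
~~p2: Gödel ¬ of 0 = 1 (operand is 0)
(((p3 \/ p1) /\ (~p1 /\ ~p4)) /\ ~~p2) = min(0, 1) = 0
((~p4 \/ p2) -> (((p3 \/ p1) /\ (~p1 /\ ~p4)) /\ ~~p2)): 0.71 > 0, so result = 0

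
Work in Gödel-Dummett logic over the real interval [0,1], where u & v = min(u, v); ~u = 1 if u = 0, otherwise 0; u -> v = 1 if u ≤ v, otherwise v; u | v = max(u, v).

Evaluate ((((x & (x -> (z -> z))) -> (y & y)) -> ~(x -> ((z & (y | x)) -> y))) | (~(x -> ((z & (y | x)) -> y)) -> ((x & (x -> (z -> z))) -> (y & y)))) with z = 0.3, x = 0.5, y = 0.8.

(z -> z): 0.3 ≤ 0.3, so result = 1
(x -> (z -> z)): 0.5 ≤ 1, so result = 1
(x & (x -> (z -> z))) = min(0.5, 1) = 0.5
(y & y) = min(0.8, 0.8) = 0.8
((x & (x -> (z -> z))) -> (y & y)): 0.5 ≤ 0.8, so result = 1
(y | x) = max(0.8, 0.5) = 0.8
(z & (y | x)) = min(0.3, 0.8) = 0.3
((z & (y | x)) -> y): 0.3 ≤ 0.8, so result = 1
(x -> ((z & (y | x)) -> y)): 0.5 ≤ 1, so result = 1
~(x -> ((z & (y | x)) -> y)): Gödel ¬ of 1 = 0 (operand ≠ 0)
(((x & (x -> (z -> z))) -> (y & y)) -> ~(x -> ((z & (y | x)) -> y))): 1 > 0, so result = 0
(y | x) = max(0.8, 0.5) = 0.8
(z & (y | x)) = min(0.3, 0.8) = 0.3
((z & (y | x)) -> y): 0.3 ≤ 0.8, so result = 1
(x -> ((z & (y | x)) -> y)): 0.5 ≤ 1, so result = 1
~(x -> ((z & (y | x)) -> y)): Gödel ¬ of 1 = 0 (operand ≠ 0)
(z -> z): 0.3 ≤ 0.3, so result = 1
(x -> (z -> z)): 0.5 ≤ 1, so result = 1
(x & (x -> (z -> z))) = min(0.5, 1) = 0.5
(y & y) = min(0.8, 0.8) = 0.8
((x & (x -> (z -> z))) -> (y & y)): 0.5 ≤ 0.8, so result = 1
(~(x -> ((z & (y | x)) -> y)) -> ((x & (x -> (z -> z))) -> (y & y))): 0 ≤ 1, so result = 1
((((x & (x -> (z -> z))) -> (y & y)) -> ~(x -> ((z & (y | x)) -> y))) | (~(x -> ((z & (y | x)) -> y)) -> ((x & (x -> (z -> z))) -> (y & y)))) = max(0, 1) = 1

1.00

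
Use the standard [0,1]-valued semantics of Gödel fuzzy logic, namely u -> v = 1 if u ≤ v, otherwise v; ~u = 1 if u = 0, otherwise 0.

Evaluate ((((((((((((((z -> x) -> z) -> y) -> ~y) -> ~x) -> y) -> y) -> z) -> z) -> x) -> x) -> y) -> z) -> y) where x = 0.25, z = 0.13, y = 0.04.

(z -> x): 0.13 ≤ 0.25, so result = 1
((z -> x) -> z): 1 > 0.13, so result = 0.13
(((z -> x) -> z) -> y): 0.13 > 0.04, so result = 0.04
~y: Gödel ¬ of 0.04 = 0 (operand ≠ 0)
((((z -> x) -> z) -> y) -> ~y): 0.04 > 0, so result = 0
~x: Gödel ¬ of 0.25 = 0 (operand ≠ 0)
(((((z -> x) -> z) -> y) -> ~y) -> ~x): 0 ≤ 0, so result = 1
((((((z -> x) -> z) -> y) -> ~y) -> ~x) -> y): 1 > 0.04, so result = 0.04
(((((((z -> x) -> z) -> y) -> ~y) -> ~x) -> y) -> y): 0.04 ≤ 0.04, so result = 1
((((((((z -> x) -> z) -> y) -> ~y) -> ~x) -> y) -> y) -> z): 1 > 0.13, so result = 0.13
(((((((((z -> x) -> z) -> y) -> ~y) -> ~x) -> y) -> y) -> z) -> z): 0.13 ≤ 0.13, so result = 1
((((((((((z -> x) -> z) -> y) -> ~y) -> ~x) -> y) -> y) -> z) -> z) -> x): 1 > 0.25, so result = 0.25
(((((((((((z -> x) -> z) -> y) -> ~y) -> ~x) -> y) -> y) -> z) -> z) -> x) -> x): 0.25 ≤ 0.25, so result = 1
((((((((((((z -> x) -> z) -> y) -> ~y) -> ~x) -> y) -> y) -> z) -> z) -> x) -> x) -> y): 1 > 0.04, so result = 0.04
(((((((((((((z -> x) -> z) -> y) -> ~y) -> ~x) -> y) -> y) -> z) -> z) -> x) -> x) -> y) -> z): 0.04 ≤ 0.13, so result = 1
((((((((((((((z -> x) -> z) -> y) -> ~y) -> ~x) -> y) -> y) -> z) -> z) -> x) -> x) -> y) -> z) -> y): 1 > 0.04, so result = 0.04

0.04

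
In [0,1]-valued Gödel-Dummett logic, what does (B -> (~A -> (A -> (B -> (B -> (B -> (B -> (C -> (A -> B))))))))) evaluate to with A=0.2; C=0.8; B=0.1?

~A: Gödel ¬ of 0.2 = 0 (operand ≠ 0)
(A -> B): 0.2 > 0.1, so result = 0.1
(C -> (A -> B)): 0.8 > 0.1, so result = 0.1
(B -> (C -> (A -> B))): 0.1 ≤ 0.1, so result = 1
(B -> (B -> (C -> (A -> B)))): 0.1 ≤ 1, so result = 1
(B -> (B -> (B -> (C -> (A -> B))))): 0.1 ≤ 1, so result = 1
(B -> (B -> (B -> (B -> (C -> (A -> B)))))): 0.1 ≤ 1, so result = 1
(A -> (B -> (B -> (B -> (B -> (C -> (A -> B))))))): 0.2 ≤ 1, so result = 1
(~A -> (A -> (B -> (B -> (B -> (B -> (C -> (A -> B)))))))): 0 ≤ 1, so result = 1
(B -> (~A -> (A -> (B -> (B -> (B -> (B -> (C -> (A -> B))))))))): 0.1 ≤ 1, so result = 1

1.00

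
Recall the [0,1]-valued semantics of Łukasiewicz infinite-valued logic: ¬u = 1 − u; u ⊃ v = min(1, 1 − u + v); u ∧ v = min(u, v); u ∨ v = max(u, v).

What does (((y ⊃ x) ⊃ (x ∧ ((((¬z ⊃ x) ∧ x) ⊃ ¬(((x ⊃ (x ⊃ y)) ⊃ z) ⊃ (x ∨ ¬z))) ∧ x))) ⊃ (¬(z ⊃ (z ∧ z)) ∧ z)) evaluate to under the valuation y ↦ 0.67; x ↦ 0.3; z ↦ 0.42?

(y ⊃ x): min(1, 1 − 0.67 + 0.3) = 0.63
¬z: Łukasiewicz ¬ gives 1 − 0.42 = 0.58
(¬z ⊃ x): min(1, 1 − 0.58 + 0.3) = 0.72
((¬z ⊃ x) ∧ x) = min(0.72, 0.3) = 0.3
(x ⊃ y): min(1, 1 − 0.3 + 0.67) = 1
(x ⊃ (x ⊃ y)): min(1, 1 − 0.3 + 1) = 1
((x ⊃ (x ⊃ y)) ⊃ z): min(1, 1 − 1 + 0.42) = 0.42
¬z: Łukasiewicz ¬ gives 1 − 0.42 = 0.58
(x ∨ ¬z) = max(0.3, 0.58) = 0.58
(((x ⊃ (x ⊃ y)) ⊃ z) ⊃ (x ∨ ¬z)): min(1, 1 − 0.42 + 0.58) = 1
¬(((x ⊃ (x ⊃ y)) ⊃ z) ⊃ (x ∨ ¬z)): Łukasiewicz ¬ gives 1 − 1 = 0
(((¬z ⊃ x) ∧ x) ⊃ ¬(((x ⊃ (x ⊃ y)) ⊃ z) ⊃ (x ∨ ¬z))): min(1, 1 − 0.3 + 0) = 0.7
((((¬z ⊃ x) ∧ x) ⊃ ¬(((x ⊃ (x ⊃ y)) ⊃ z) ⊃ (x ∨ ¬z))) ∧ x) = min(0.7, 0.3) = 0.3
(x ∧ ((((¬z ⊃ x) ∧ x) ⊃ ¬(((x ⊃ (x ⊃ y)) ⊃ z) ⊃ (x ∨ ¬z))) ∧ x)) = min(0.3, 0.3) = 0.3
((y ⊃ x) ⊃ (x ∧ ((((¬z ⊃ x) ∧ x) ⊃ ¬(((x ⊃ (x ⊃ y)) ⊃ z) ⊃ (x ∨ ¬z))) ∧ x))): min(1, 1 − 0.63 + 0.3) = 0.67
(z ∧ z) = min(0.42, 0.42) = 0.42
(z ⊃ (z ∧ z)): min(1, 1 − 0.42 + 0.42) = 1
¬(z ⊃ (z ∧ z)): Łukasiewicz ¬ gives 1 − 1 = 0
(¬(z ⊃ (z ∧ z)) ∧ z) = min(0, 0.42) = 0
(((y ⊃ x) ⊃ (x ∧ ((((¬z ⊃ x) ∧ x) ⊃ ¬(((x ⊃ (x ⊃ y)) ⊃ z) ⊃ (x ∨ ¬z))) ∧ x))) ⊃ (¬(z ⊃ (z ∧ z)) ∧ z)): min(1, 1 − 0.67 + 0) = 0.33

0.33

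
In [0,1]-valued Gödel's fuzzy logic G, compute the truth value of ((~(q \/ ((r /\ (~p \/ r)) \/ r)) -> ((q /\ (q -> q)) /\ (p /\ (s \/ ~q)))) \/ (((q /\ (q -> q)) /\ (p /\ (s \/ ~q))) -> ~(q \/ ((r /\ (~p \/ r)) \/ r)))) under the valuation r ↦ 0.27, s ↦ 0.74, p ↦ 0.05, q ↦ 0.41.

1.00

~p: Gödel ¬ of 0.05 = 0 (operand ≠ 0)
(~p \/ r) = max(0, 0.27) = 0.27
(r /\ (~p \/ r)) = min(0.27, 0.27) = 0.27
((r /\ (~p \/ r)) \/ r) = max(0.27, 0.27) = 0.27
(q \/ ((r /\ (~p \/ r)) \/ r)) = max(0.41, 0.27) = 0.41
~(q \/ ((r /\ (~p \/ r)) \/ r)): Gödel ¬ of 0.41 = 0 (operand ≠ 0)
(q -> q): 0.41 ≤ 0.41, so result = 1
(q /\ (q -> q)) = min(0.41, 1) = 0.41
~q: Gödel ¬ of 0.41 = 0 (operand ≠ 0)
(s \/ ~q) = max(0.74, 0) = 0.74
(p /\ (s \/ ~q)) = min(0.05, 0.74) = 0.05
((q /\ (q -> q)) /\ (p /\ (s \/ ~q))) = min(0.41, 0.05) = 0.05
(~(q \/ ((r /\ (~p \/ r)) \/ r)) -> ((q /\ (q -> q)) /\ (p /\ (s \/ ~q)))): 0 ≤ 0.05, so result = 1
(q -> q): 0.41 ≤ 0.41, so result = 1
(q /\ (q -> q)) = min(0.41, 1) = 0.41
~q: Gödel ¬ of 0.41 = 0 (operand ≠ 0)
(s \/ ~q) = max(0.74, 0) = 0.74
(p /\ (s \/ ~q)) = min(0.05, 0.74) = 0.05
((q /\ (q -> q)) /\ (p /\ (s \/ ~q))) = min(0.41, 0.05) = 0.05
~p: Gödel ¬ of 0.05 = 0 (operand ≠ 0)
(~p \/ r) = max(0, 0.27) = 0.27
(r /\ (~p \/ r)) = min(0.27, 0.27) = 0.27
((r /\ (~p \/ r)) \/ r) = max(0.27, 0.27) = 0.27
(q \/ ((r /\ (~p \/ r)) \/ r)) = max(0.41, 0.27) = 0.41
~(q \/ ((r /\ (~p \/ r)) \/ r)): Gödel ¬ of 0.41 = 0 (operand ≠ 0)
(((q /\ (q -> q)) /\ (p /\ (s \/ ~q))) -> ~(q \/ ((r /\ (~p \/ r)) \/ r))): 0.05 > 0, so result = 0
((~(q \/ ((r /\ (~p \/ r)) \/ r)) -> ((q /\ (q -> q)) /\ (p /\ (s \/ ~q)))) \/ (((q /\ (q -> q)) /\ (p /\ (s \/ ~q))) -> ~(q \/ ((r /\ (~p \/ r)) \/ r)))) = max(1, 0) = 1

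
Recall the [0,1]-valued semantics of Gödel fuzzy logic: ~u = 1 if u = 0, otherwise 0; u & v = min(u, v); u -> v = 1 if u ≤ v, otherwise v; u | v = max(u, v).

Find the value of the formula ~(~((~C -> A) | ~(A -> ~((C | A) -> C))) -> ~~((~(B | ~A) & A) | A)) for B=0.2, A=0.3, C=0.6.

0.00

~C: Gödel ¬ of 0.6 = 0 (operand ≠ 0)
(~C -> A): 0 ≤ 0.3, so result = 1
(C | A) = max(0.6, 0.3) = 0.6
((C | A) -> C): 0.6 ≤ 0.6, so result = 1
~((C | A) -> C): Gödel ¬ of 1 = 0 (operand ≠ 0)
(A -> ~((C | A) -> C)): 0.3 > 0, so result = 0
~(A -> ~((C | A) -> C)): Gödel ¬ of 0 = 1 (operand is 0)
((~C -> A) | ~(A -> ~((C | A) -> C))) = max(1, 1) = 1
~((~C -> A) | ~(A -> ~((C | A) -> C))): Gödel ¬ of 1 = 0 (operand ≠ 0)
~A: Gödel ¬ of 0.3 = 0 (operand ≠ 0)
(B | ~A) = max(0.2, 0) = 0.2
~(B | ~A): Gödel ¬ of 0.2 = 0 (operand ≠ 0)
(~(B | ~A) & A) = min(0, 0.3) = 0
((~(B | ~A) & A) | A) = max(0, 0.3) = 0.3
~((~(B | ~A) & A) | A): Gödel ¬ of 0.3 = 0 (operand ≠ 0)
~~((~(B | ~A) & A) | A): Gödel ¬ of 0 = 1 (operand is 0)
(~((~C -> A) | ~(A -> ~((C | A) -> C))) -> ~~((~(B | ~A) & A) | A)): 0 ≤ 1, so result = 1
~(~((~C -> A) | ~(A -> ~((C | A) -> C))) -> ~~((~(B | ~A) & A) | A)): Gödel ¬ of 1 = 0 (operand ≠ 0)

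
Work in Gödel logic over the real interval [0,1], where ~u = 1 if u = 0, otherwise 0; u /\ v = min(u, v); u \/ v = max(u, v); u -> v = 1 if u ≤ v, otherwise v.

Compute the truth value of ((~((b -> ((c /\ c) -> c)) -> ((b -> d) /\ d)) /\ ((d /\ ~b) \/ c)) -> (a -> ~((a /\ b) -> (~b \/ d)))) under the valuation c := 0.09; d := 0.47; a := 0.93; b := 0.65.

1.00

(c /\ c) = min(0.09, 0.09) = 0.09
((c /\ c) -> c): 0.09 ≤ 0.09, so result = 1
(b -> ((c /\ c) -> c)): 0.65 ≤ 1, so result = 1
(b -> d): 0.65 > 0.47, so result = 0.47
((b -> d) /\ d) = min(0.47, 0.47) = 0.47
((b -> ((c /\ c) -> c)) -> ((b -> d) /\ d)): 1 > 0.47, so result = 0.47
~((b -> ((c /\ c) -> c)) -> ((b -> d) /\ d)): Gödel ¬ of 0.47 = 0 (operand ≠ 0)
~b: Gödel ¬ of 0.65 = 0 (operand ≠ 0)
(d /\ ~b) = min(0.47, 0) = 0
((d /\ ~b) \/ c) = max(0, 0.09) = 0.09
(~((b -> ((c /\ c) -> c)) -> ((b -> d) /\ d)) /\ ((d /\ ~b) \/ c)) = min(0, 0.09) = 0
(a /\ b) = min(0.93, 0.65) = 0.65
~b: Gödel ¬ of 0.65 = 0 (operand ≠ 0)
(~b \/ d) = max(0, 0.47) = 0.47
((a /\ b) -> (~b \/ d)): 0.65 > 0.47, so result = 0.47
~((a /\ b) -> (~b \/ d)): Gödel ¬ of 0.47 = 0 (operand ≠ 0)
(a -> ~((a /\ b) -> (~b \/ d))): 0.93 > 0, so result = 0
((~((b -> ((c /\ c) -> c)) -> ((b -> d) /\ d)) /\ ((d /\ ~b) \/ c)) -> (a -> ~((a /\ b) -> (~b \/ d)))): 0 ≤ 0, so result = 1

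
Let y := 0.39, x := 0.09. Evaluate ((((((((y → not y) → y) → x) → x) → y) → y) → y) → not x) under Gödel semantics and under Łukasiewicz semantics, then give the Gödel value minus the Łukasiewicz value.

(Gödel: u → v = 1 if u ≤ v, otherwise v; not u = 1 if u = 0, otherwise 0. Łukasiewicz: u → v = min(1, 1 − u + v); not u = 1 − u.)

Gödel evaluation:
  not y: Gödel ¬ of 0.39 = 0 (operand ≠ 0)
  (y → not y): 0.39 > 0, so result = 0
  ((y → not y) → y): 0 ≤ 0.39, so result = 1
  (((y → not y) → y) → x): 1 > 0.09, so result = 0.09
  ((((y → not y) → y) → x) → x): 0.09 ≤ 0.09, so result = 1
  (((((y → not y) → y) → x) → x) → y): 1 > 0.39, so result = 0.39
  ((((((y → not y) → y) → x) → x) → y) → y): 0.39 ≤ 0.39, so result = 1
  (((((((y → not y) → y) → x) → x) → y) → y) → y): 1 > 0.39, so result = 0.39
  not x: Gödel ¬ of 0.09 = 0 (operand ≠ 0)
  ((((((((y → not y) → y) → x) → x) → y) → y) → y) → not x): 0.39 > 0, so result = 0
  Gödel value = 0
Łukasiewicz evaluation:
  not y: Łukasiewicz ¬ gives 1 − 0.39 = 0.61
  (y → not y): min(1, 1 − 0.39 + 0.61) = 1
  ((y → not y) → y): min(1, 1 − 1 + 0.39) = 0.39
  (((y → not y) → y) → x): min(1, 1 − 0.39 + 0.09) = 0.7
  ((((y → not y) → y) → x) → x): min(1, 1 − 0.7 + 0.09) = 0.39
  (((((y → not y) → y) → x) → x) → y): min(1, 1 − 0.39 + 0.39) = 1
  ((((((y → not y) → y) → x) → x) → y) → y): min(1, 1 − 1 + 0.39) = 0.39
  (((((((y → not y) → y) → x) → x) → y) → y) → y): min(1, 1 − 0.39 + 0.39) = 1
  not x: Łukasiewicz ¬ gives 1 − 0.09 = 0.91
  ((((((((y → not y) → y) → x) → x) → y) → y) → y) → not x): min(1, 1 − 1 + 0.91) = 0.91
  Łukasiewicz value = 0.91
Difference: 0 − 0.91 = -0.91

-0.91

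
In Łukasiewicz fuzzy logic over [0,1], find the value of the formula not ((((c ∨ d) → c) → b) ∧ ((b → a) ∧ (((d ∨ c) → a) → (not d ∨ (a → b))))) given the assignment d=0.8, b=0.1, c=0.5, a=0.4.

(c ∨ d) = max(0.5, 0.8) = 0.8
((c ∨ d) → c): min(1, 1 − 0.8 + 0.5) = 0.7
(((c ∨ d) → c) → b): min(1, 1 − 0.7 + 0.1) = 0.4
(b → a): min(1, 1 − 0.1 + 0.4) = 1
(d ∨ c) = max(0.8, 0.5) = 0.8
((d ∨ c) → a): min(1, 1 − 0.8 + 0.4) = 0.6
not d: Łukasiewicz ¬ gives 1 − 0.8 = 0.2
(a → b): min(1, 1 − 0.4 + 0.1) = 0.7
(not d ∨ (a → b)) = max(0.2, 0.7) = 0.7
(((d ∨ c) → a) → (not d ∨ (a → b))): min(1, 1 − 0.6 + 0.7) = 1
((b → a) ∧ (((d ∨ c) → a) → (not d ∨ (a → b)))) = min(1, 1) = 1
((((c ∨ d) → c) → b) ∧ ((b → a) ∧ (((d ∨ c) → a) → (not d ∨ (a → b))))) = min(0.4, 1) = 0.4
not ((((c ∨ d) → c) → b) ∧ ((b → a) ∧ (((d ∨ c) → a) → (not d ∨ (a → b))))): Łukasiewicz ¬ gives 1 − 0.4 = 0.6

0.60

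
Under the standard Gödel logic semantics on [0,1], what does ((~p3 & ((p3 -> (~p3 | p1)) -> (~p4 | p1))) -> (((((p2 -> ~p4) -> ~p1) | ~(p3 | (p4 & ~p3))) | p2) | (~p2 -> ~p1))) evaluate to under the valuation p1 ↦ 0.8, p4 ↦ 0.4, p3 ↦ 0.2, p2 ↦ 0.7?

1.00

~p3: Gödel ¬ of 0.2 = 0 (operand ≠ 0)
~p3: Gödel ¬ of 0.2 = 0 (operand ≠ 0)
(~p3 | p1) = max(0, 0.8) = 0.8
(p3 -> (~p3 | p1)): 0.2 ≤ 0.8, so result = 1
~p4: Gödel ¬ of 0.4 = 0 (operand ≠ 0)
(~p4 | p1) = max(0, 0.8) = 0.8
((p3 -> (~p3 | p1)) -> (~p4 | p1)): 1 > 0.8, so result = 0.8
(~p3 & ((p3 -> (~p3 | p1)) -> (~p4 | p1))) = min(0, 0.8) = 0
~p4: Gödel ¬ of 0.4 = 0 (operand ≠ 0)
(p2 -> ~p4): 0.7 > 0, so result = 0
~p1: Gödel ¬ of 0.8 = 0 (operand ≠ 0)
((p2 -> ~p4) -> ~p1): 0 ≤ 0, so result = 1
~p3: Gödel ¬ of 0.2 = 0 (operand ≠ 0)
(p4 & ~p3) = min(0.4, 0) = 0
(p3 | (p4 & ~p3)) = max(0.2, 0) = 0.2
~(p3 | (p4 & ~p3)): Gödel ¬ of 0.2 = 0 (operand ≠ 0)
(((p2 -> ~p4) -> ~p1) | ~(p3 | (p4 & ~p3))) = max(1, 0) = 1
((((p2 -> ~p4) -> ~p1) | ~(p3 | (p4 & ~p3))) | p2) = max(1, 0.7) = 1
~p2: Gödel ¬ of 0.7 = 0 (operand ≠ 0)
~p1: Gödel ¬ of 0.8 = 0 (operand ≠ 0)
(~p2 -> ~p1): 0 ≤ 0, so result = 1
(((((p2 -> ~p4) -> ~p1) | ~(p3 | (p4 & ~p3))) | p2) | (~p2 -> ~p1)) = max(1, 1) = 1
((~p3 & ((p3 -> (~p3 | p1)) -> (~p4 | p1))) -> (((((p2 -> ~p4) -> ~p1) | ~(p3 | (p4 & ~p3))) | p2) | (~p2 -> ~p1))): 0 ≤ 1, so result = 1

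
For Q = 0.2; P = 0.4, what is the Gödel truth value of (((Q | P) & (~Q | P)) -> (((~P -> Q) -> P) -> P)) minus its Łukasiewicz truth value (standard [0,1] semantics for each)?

0.00

Gödel evaluation:
  (Q | P) = max(0.2, 0.4) = 0.4
  ~Q: Gödel ¬ of 0.2 = 0 (operand ≠ 0)
  (~Q | P) = max(0, 0.4) = 0.4
  ((Q | P) & (~Q | P)) = min(0.4, 0.4) = 0.4
  ~P: Gödel ¬ of 0.4 = 0 (operand ≠ 0)
  (~P -> Q): 0 ≤ 0.2, so result = 1
  ((~P -> Q) -> P): 1 > 0.4, so result = 0.4
  (((~P -> Q) -> P) -> P): 0.4 ≤ 0.4, so result = 1
  (((Q | P) & (~Q | P)) -> (((~P -> Q) -> P) -> P)): 0.4 ≤ 1, so result = 1
  Gödel value = 1
Łukasiewicz evaluation:
  (Q | P) = max(0.2, 0.4) = 0.4
  ~Q: Łukasiewicz ¬ gives 1 − 0.2 = 0.8
  (~Q | P) = max(0.8, 0.4) = 0.8
  ((Q | P) & (~Q | P)) = min(0.4, 0.8) = 0.4
  ~P: Łukasiewicz ¬ gives 1 − 0.4 = 0.6
  (~P -> Q): min(1, 1 − 0.6 + 0.2) = 0.6
  ((~P -> Q) -> P): min(1, 1 − 0.6 + 0.4) = 0.8
  (((~P -> Q) -> P) -> P): min(1, 1 − 0.8 + 0.4) = 0.6
  (((Q | P) & (~Q | P)) -> (((~P -> Q) -> P) -> P)): min(1, 1 − 0.4 + 0.6) = 1
  Łukasiewicz value = 1
Difference: 1 − 1 = 0.00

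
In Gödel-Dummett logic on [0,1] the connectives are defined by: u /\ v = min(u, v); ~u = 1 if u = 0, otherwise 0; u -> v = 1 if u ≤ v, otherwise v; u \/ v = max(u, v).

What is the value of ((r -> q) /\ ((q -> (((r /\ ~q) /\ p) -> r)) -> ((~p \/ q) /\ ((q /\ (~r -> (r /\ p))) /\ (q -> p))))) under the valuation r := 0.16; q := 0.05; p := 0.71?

0.05

(r -> q): 0.16 > 0.05, so result = 0.05
~q: Gödel ¬ of 0.05 = 0 (operand ≠ 0)
(r /\ ~q) = min(0.16, 0) = 0
((r /\ ~q) /\ p) = min(0, 0.71) = 0
(((r /\ ~q) /\ p) -> r): 0 ≤ 0.16, so result = 1
(q -> (((r /\ ~q) /\ p) -> r)): 0.05 ≤ 1, so result = 1
~p: Gödel ¬ of 0.71 = 0 (operand ≠ 0)
(~p \/ q) = max(0, 0.05) = 0.05
~r: Gödel ¬ of 0.16 = 0 (operand ≠ 0)
(r /\ p) = min(0.16, 0.71) = 0.16
(~r -> (r /\ p)): 0 ≤ 0.16, so result = 1
(q /\ (~r -> (r /\ p))) = min(0.05, 1) = 0.05
(q -> p): 0.05 ≤ 0.71, so result = 1
((q /\ (~r -> (r /\ p))) /\ (q -> p)) = min(0.05, 1) = 0.05
((~p \/ q) /\ ((q /\ (~r -> (r /\ p))) /\ (q -> p))) = min(0.05, 0.05) = 0.05
((q -> (((r /\ ~q) /\ p) -> r)) -> ((~p \/ q) /\ ((q /\ (~r -> (r /\ p))) /\ (q -> p)))): 1 > 0.05, so result = 0.05
((r -> q) /\ ((q -> (((r /\ ~q) /\ p) -> r)) -> ((~p \/ q) /\ ((q /\ (~r -> (r /\ p))) /\ (q -> p))))) = min(0.05, 0.05) = 0.05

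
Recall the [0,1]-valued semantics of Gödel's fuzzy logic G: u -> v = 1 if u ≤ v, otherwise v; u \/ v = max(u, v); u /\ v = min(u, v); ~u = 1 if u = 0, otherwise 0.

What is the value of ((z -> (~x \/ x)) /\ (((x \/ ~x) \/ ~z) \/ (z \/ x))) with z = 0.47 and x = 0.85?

0.85

~x: Gödel ¬ of 0.85 = 0 (operand ≠ 0)
(~x \/ x) = max(0, 0.85) = 0.85
(z -> (~x \/ x)): 0.47 ≤ 0.85, so result = 1
~x: Gödel ¬ of 0.85 = 0 (operand ≠ 0)
(x \/ ~x) = max(0.85, 0) = 0.85
~z: Gödel ¬ of 0.47 = 0 (operand ≠ 0)
((x \/ ~x) \/ ~z) = max(0.85, 0) = 0.85
(z \/ x) = max(0.47, 0.85) = 0.85
(((x \/ ~x) \/ ~z) \/ (z \/ x)) = max(0.85, 0.85) = 0.85
((z -> (~x \/ x)) /\ (((x \/ ~x) \/ ~z) \/ (z \/ x))) = min(1, 0.85) = 0.85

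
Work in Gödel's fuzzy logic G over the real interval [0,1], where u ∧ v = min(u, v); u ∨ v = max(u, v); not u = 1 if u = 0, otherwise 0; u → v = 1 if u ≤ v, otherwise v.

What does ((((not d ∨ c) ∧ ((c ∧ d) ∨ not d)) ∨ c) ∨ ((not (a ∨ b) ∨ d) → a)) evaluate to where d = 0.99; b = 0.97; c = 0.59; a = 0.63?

not d: Gödel ¬ of 0.99 = 0 (operand ≠ 0)
(not d ∨ c) = max(0, 0.59) = 0.59
(c ∧ d) = min(0.59, 0.99) = 0.59
not d: Gödel ¬ of 0.99 = 0 (operand ≠ 0)
((c ∧ d) ∨ not d) = max(0.59, 0) = 0.59
((not d ∨ c) ∧ ((c ∧ d) ∨ not d)) = min(0.59, 0.59) = 0.59
(((not d ∨ c) ∧ ((c ∧ d) ∨ not d)) ∨ c) = max(0.59, 0.59) = 0.59
(a ∨ b) = max(0.63, 0.97) = 0.97
not (a ∨ b): Gödel ¬ of 0.97 = 0 (operand ≠ 0)
(not (a ∨ b) ∨ d) = max(0, 0.99) = 0.99
((not (a ∨ b) ∨ d) → a): 0.99 > 0.63, so result = 0.63
((((not d ∨ c) ∧ ((c ∧ d) ∨ not d)) ∨ c) ∨ ((not (a ∨ b) ∨ d) → a)) = max(0.59, 0.63) = 0.63

0.63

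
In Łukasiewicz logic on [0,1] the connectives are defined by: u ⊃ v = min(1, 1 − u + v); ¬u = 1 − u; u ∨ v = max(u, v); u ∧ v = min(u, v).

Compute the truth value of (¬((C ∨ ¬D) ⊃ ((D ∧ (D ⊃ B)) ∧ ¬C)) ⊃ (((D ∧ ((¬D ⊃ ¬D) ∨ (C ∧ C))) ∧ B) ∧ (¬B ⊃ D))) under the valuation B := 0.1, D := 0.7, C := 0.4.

¬D: Łukasiewicz ¬ gives 1 − 0.7 = 0.3
(C ∨ ¬D) = max(0.4, 0.3) = 0.4
(D ⊃ B): min(1, 1 − 0.7 + 0.1) = 0.4
(D ∧ (D ⊃ B)) = min(0.7, 0.4) = 0.4
¬C: Łukasiewicz ¬ gives 1 − 0.4 = 0.6
((D ∧ (D ⊃ B)) ∧ ¬C) = min(0.4, 0.6) = 0.4
((C ∨ ¬D) ⊃ ((D ∧ (D ⊃ B)) ∧ ¬C)): min(1, 1 − 0.4 + 0.4) = 1
¬((C ∨ ¬D) ⊃ ((D ∧ (D ⊃ B)) ∧ ¬C)): Łukasiewicz ¬ gives 1 − 1 = 0
¬D: Łukasiewicz ¬ gives 1 − 0.7 = 0.3
¬D: Łukasiewicz ¬ gives 1 − 0.7 = 0.3
(¬D ⊃ ¬D): min(1, 1 − 0.3 + 0.3) = 1
(C ∧ C) = min(0.4, 0.4) = 0.4
((¬D ⊃ ¬D) ∨ (C ∧ C)) = max(1, 0.4) = 1
(D ∧ ((¬D ⊃ ¬D) ∨ (C ∧ C))) = min(0.7, 1) = 0.7
((D ∧ ((¬D ⊃ ¬D) ∨ (C ∧ C))) ∧ B) = min(0.7, 0.1) = 0.1
¬B: Łukasiewicz ¬ gives 1 − 0.1 = 0.9
(¬B ⊃ D): min(1, 1 − 0.9 + 0.7) = 0.8
(((D ∧ ((¬D ⊃ ¬D) ∨ (C ∧ C))) ∧ B) ∧ (¬B ⊃ D)) = min(0.1, 0.8) = 0.1
(¬((C ∨ ¬D) ⊃ ((D ∧ (D ⊃ B)) ∧ ¬C)) ⊃ (((D ∧ ((¬D ⊃ ¬D) ∨ (C ∧ C))) ∧ B) ∧ (¬B ⊃ D))): min(1, 1 − 0 + 0.1) = 1

1.00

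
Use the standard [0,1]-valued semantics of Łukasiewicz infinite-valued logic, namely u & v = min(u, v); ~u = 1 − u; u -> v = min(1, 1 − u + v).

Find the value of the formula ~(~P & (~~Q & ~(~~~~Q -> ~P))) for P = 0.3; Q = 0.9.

~P: Łukasiewicz ¬ gives 1 − 0.3 = 0.7
~Q: Łukasiewicz ¬ gives 1 − 0.9 = 0.1
~~Q: Łukasiewicz ¬ gives 1 − 0.1 = 0.9
~Q: Łukasiewicz ¬ gives 1 − 0.9 = 0.1
~~Q: Łukasiewicz ¬ gives 1 − 0.1 = 0.9
~~~Q: Łukasiewicz ¬ gives 1 − 0.9 = 0.1
~~~~Q: Łukasiewicz ¬ gives 1 − 0.1 = 0.9
~P: Łukasiewicz ¬ gives 1 − 0.3 = 0.7
(~~~~Q -> ~P): min(1, 1 − 0.9 + 0.7) = 0.8
~(~~~~Q -> ~P): Łukasiewicz ¬ gives 1 − 0.8 = 0.2
(~~Q & ~(~~~~Q -> ~P)) = min(0.9, 0.2) = 0.2
(~P & (~~Q & ~(~~~~Q -> ~P))) = min(0.7, 0.2) = 0.2
~(~P & (~~Q & ~(~~~~Q -> ~P))): Łukasiewicz ¬ gives 1 − 0.2 = 0.8

0.80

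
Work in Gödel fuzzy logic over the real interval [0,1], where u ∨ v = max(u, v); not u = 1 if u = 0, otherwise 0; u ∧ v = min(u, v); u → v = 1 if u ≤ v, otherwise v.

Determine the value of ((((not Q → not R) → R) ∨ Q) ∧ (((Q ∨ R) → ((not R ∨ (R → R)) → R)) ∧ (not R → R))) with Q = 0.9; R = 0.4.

0.40

not Q: Gödel ¬ of 0.9 = 0 (operand ≠ 0)
not R: Gödel ¬ of 0.4 = 0 (operand ≠ 0)
(not Q → not R): 0 ≤ 0, so result = 1
((not Q → not R) → R): 1 > 0.4, so result = 0.4
(((not Q → not R) → R) ∨ Q) = max(0.4, 0.9) = 0.9
(Q ∨ R) = max(0.9, 0.4) = 0.9
not R: Gödel ¬ of 0.4 = 0 (operand ≠ 0)
(R → R): 0.4 ≤ 0.4, so result = 1
(not R ∨ (R → R)) = max(0, 1) = 1
((not R ∨ (R → R)) → R): 1 > 0.4, so result = 0.4
((Q ∨ R) → ((not R ∨ (R → R)) → R)): 0.9 > 0.4, so result = 0.4
not R: Gödel ¬ of 0.4 = 0 (operand ≠ 0)
(not R → R): 0 ≤ 0.4, so result = 1
(((Q ∨ R) → ((not R ∨ (R → R)) → R)) ∧ (not R → R)) = min(0.4, 1) = 0.4
((((not Q → not R) → R) ∨ Q) ∧ (((Q ∨ R) → ((not R ∨ (R → R)) → R)) ∧ (not R → R))) = min(0.9, 0.4) = 0.4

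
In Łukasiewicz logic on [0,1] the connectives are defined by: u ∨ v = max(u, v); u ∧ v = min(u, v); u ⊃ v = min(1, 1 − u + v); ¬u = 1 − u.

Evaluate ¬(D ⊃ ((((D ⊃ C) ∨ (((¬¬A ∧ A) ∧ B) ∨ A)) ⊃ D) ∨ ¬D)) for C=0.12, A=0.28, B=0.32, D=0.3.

0.00

(D ⊃ C): min(1, 1 − 0.3 + 0.12) = 0.82
¬A: Łukasiewicz ¬ gives 1 − 0.28 = 0.72
¬¬A: Łukasiewicz ¬ gives 1 − 0.72 = 0.28
(¬¬A ∧ A) = min(0.28, 0.28) = 0.28
((¬¬A ∧ A) ∧ B) = min(0.28, 0.32) = 0.28
(((¬¬A ∧ A) ∧ B) ∨ A) = max(0.28, 0.28) = 0.28
((D ⊃ C) ∨ (((¬¬A ∧ A) ∧ B) ∨ A)) = max(0.82, 0.28) = 0.82
(((D ⊃ C) ∨ (((¬¬A ∧ A) ∧ B) ∨ A)) ⊃ D): min(1, 1 − 0.82 + 0.3) = 0.48
¬D: Łukasiewicz ¬ gives 1 − 0.3 = 0.7
((((D ⊃ C) ∨ (((¬¬A ∧ A) ∧ B) ∨ A)) ⊃ D) ∨ ¬D) = max(0.48, 0.7) = 0.7
(D ⊃ ((((D ⊃ C) ∨ (((¬¬A ∧ A) ∧ B) ∨ A)) ⊃ D) ∨ ¬D)): min(1, 1 − 0.3 + 0.7) = 1
¬(D ⊃ ((((D ⊃ C) ∨ (((¬¬A ∧ A) ∧ B) ∨ A)) ⊃ D) ∨ ¬D)): Łukasiewicz ¬ gives 1 − 1 = 0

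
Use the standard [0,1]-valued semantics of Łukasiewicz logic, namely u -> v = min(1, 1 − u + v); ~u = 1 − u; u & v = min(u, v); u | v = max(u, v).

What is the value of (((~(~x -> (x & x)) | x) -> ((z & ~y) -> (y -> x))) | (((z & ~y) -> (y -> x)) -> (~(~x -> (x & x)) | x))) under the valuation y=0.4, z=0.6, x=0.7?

1.00

~x: Łukasiewicz ¬ gives 1 − 0.7 = 0.3
(x & x) = min(0.7, 0.7) = 0.7
(~x -> (x & x)): min(1, 1 − 0.3 + 0.7) = 1
~(~x -> (x & x)): Łukasiewicz ¬ gives 1 − 1 = 0
(~(~x -> (x & x)) | x) = max(0, 0.7) = 0.7
~y: Łukasiewicz ¬ gives 1 − 0.4 = 0.6
(z & ~y) = min(0.6, 0.6) = 0.6
(y -> x): min(1, 1 − 0.4 + 0.7) = 1
((z & ~y) -> (y -> x)): min(1, 1 − 0.6 + 1) = 1
((~(~x -> (x & x)) | x) -> ((z & ~y) -> (y -> x))): min(1, 1 − 0.7 + 1) = 1
~y: Łukasiewicz ¬ gives 1 − 0.4 = 0.6
(z & ~y) = min(0.6, 0.6) = 0.6
(y -> x): min(1, 1 − 0.4 + 0.7) = 1
((z & ~y) -> (y -> x)): min(1, 1 − 0.6 + 1) = 1
~x: Łukasiewicz ¬ gives 1 − 0.7 = 0.3
(x & x) = min(0.7, 0.7) = 0.7
(~x -> (x & x)): min(1, 1 − 0.3 + 0.7) = 1
~(~x -> (x & x)): Łukasiewicz ¬ gives 1 − 1 = 0
(~(~x -> (x & x)) | x) = max(0, 0.7) = 0.7
(((z & ~y) -> (y -> x)) -> (~(~x -> (x & x)) | x)): min(1, 1 − 1 + 0.7) = 0.7
(((~(~x -> (x & x)) | x) -> ((z & ~y) -> (y -> x))) | (((z & ~y) -> (y -> x)) -> (~(~x -> (x & x)) | x))) = max(1, 0.7) = 1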